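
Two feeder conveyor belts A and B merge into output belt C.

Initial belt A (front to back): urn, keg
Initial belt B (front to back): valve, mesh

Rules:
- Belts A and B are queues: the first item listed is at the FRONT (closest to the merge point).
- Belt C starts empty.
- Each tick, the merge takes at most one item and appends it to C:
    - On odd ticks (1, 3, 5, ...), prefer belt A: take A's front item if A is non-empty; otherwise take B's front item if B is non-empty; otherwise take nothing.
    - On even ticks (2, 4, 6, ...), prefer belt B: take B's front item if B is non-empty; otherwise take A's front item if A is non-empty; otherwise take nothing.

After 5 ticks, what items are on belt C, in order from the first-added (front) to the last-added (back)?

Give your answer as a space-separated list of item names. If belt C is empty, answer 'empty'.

Tick 1: prefer A, take urn from A; A=[keg] B=[valve,mesh] C=[urn]
Tick 2: prefer B, take valve from B; A=[keg] B=[mesh] C=[urn,valve]
Tick 3: prefer A, take keg from A; A=[-] B=[mesh] C=[urn,valve,keg]
Tick 4: prefer B, take mesh from B; A=[-] B=[-] C=[urn,valve,keg,mesh]
Tick 5: prefer A, both empty, nothing taken; A=[-] B=[-] C=[urn,valve,keg,mesh]

Answer: urn valve keg mesh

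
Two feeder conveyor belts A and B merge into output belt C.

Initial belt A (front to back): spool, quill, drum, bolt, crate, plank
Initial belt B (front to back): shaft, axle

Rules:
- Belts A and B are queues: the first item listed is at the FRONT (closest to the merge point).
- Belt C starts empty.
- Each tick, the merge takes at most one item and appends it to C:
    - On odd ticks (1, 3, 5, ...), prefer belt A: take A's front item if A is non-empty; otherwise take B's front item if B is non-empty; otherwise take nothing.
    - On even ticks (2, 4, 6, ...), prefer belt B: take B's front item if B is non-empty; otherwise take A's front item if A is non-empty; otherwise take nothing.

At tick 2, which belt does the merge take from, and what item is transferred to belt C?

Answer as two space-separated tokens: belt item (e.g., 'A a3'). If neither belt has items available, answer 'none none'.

Answer: B shaft

Derivation:
Tick 1: prefer A, take spool from A; A=[quill,drum,bolt,crate,plank] B=[shaft,axle] C=[spool]
Tick 2: prefer B, take shaft from B; A=[quill,drum,bolt,crate,plank] B=[axle] C=[spool,shaft]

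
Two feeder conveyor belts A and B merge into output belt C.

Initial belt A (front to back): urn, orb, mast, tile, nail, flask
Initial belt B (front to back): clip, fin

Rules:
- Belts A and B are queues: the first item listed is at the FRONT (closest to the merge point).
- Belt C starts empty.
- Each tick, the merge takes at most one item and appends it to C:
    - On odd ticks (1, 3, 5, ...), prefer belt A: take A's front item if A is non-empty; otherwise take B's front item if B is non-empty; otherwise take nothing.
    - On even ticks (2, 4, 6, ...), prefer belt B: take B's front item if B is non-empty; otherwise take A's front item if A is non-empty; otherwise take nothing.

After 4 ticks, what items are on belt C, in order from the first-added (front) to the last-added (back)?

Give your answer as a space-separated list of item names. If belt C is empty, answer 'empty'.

Tick 1: prefer A, take urn from A; A=[orb,mast,tile,nail,flask] B=[clip,fin] C=[urn]
Tick 2: prefer B, take clip from B; A=[orb,mast,tile,nail,flask] B=[fin] C=[urn,clip]
Tick 3: prefer A, take orb from A; A=[mast,tile,nail,flask] B=[fin] C=[urn,clip,orb]
Tick 4: prefer B, take fin from B; A=[mast,tile,nail,flask] B=[-] C=[urn,clip,orb,fin]

Answer: urn clip orb fin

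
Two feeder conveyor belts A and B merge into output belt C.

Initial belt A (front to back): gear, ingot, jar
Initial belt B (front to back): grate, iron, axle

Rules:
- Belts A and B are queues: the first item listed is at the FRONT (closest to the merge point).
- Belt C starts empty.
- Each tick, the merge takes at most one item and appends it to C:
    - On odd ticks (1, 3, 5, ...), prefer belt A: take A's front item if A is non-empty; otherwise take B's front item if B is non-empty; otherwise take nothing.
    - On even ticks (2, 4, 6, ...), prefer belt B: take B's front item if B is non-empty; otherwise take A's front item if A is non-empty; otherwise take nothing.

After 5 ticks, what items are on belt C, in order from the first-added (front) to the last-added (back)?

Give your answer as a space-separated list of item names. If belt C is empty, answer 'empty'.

Tick 1: prefer A, take gear from A; A=[ingot,jar] B=[grate,iron,axle] C=[gear]
Tick 2: prefer B, take grate from B; A=[ingot,jar] B=[iron,axle] C=[gear,grate]
Tick 3: prefer A, take ingot from A; A=[jar] B=[iron,axle] C=[gear,grate,ingot]
Tick 4: prefer B, take iron from B; A=[jar] B=[axle] C=[gear,grate,ingot,iron]
Tick 5: prefer A, take jar from A; A=[-] B=[axle] C=[gear,grate,ingot,iron,jar]

Answer: gear grate ingot iron jar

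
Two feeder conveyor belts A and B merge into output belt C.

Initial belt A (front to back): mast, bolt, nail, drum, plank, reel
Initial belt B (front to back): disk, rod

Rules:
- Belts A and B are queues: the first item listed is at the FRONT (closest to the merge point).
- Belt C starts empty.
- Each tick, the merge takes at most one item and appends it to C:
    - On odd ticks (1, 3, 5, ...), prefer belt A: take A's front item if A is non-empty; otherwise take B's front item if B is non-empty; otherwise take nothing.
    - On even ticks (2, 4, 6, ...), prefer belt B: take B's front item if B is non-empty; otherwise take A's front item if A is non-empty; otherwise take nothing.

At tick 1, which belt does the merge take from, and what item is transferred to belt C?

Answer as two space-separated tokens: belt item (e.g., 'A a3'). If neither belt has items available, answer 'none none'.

Answer: A mast

Derivation:
Tick 1: prefer A, take mast from A; A=[bolt,nail,drum,plank,reel] B=[disk,rod] C=[mast]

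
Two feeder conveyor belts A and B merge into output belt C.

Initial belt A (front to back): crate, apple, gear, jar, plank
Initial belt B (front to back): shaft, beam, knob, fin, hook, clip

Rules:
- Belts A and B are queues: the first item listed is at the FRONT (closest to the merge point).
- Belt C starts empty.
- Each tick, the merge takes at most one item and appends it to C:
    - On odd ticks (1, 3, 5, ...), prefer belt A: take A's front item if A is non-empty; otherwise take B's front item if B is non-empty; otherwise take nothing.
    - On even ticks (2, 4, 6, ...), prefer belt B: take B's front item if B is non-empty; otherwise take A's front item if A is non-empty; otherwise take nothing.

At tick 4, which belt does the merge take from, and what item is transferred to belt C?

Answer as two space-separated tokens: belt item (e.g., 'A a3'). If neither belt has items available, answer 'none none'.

Tick 1: prefer A, take crate from A; A=[apple,gear,jar,plank] B=[shaft,beam,knob,fin,hook,clip] C=[crate]
Tick 2: prefer B, take shaft from B; A=[apple,gear,jar,plank] B=[beam,knob,fin,hook,clip] C=[crate,shaft]
Tick 3: prefer A, take apple from A; A=[gear,jar,plank] B=[beam,knob,fin,hook,clip] C=[crate,shaft,apple]
Tick 4: prefer B, take beam from B; A=[gear,jar,plank] B=[knob,fin,hook,clip] C=[crate,shaft,apple,beam]

Answer: B beam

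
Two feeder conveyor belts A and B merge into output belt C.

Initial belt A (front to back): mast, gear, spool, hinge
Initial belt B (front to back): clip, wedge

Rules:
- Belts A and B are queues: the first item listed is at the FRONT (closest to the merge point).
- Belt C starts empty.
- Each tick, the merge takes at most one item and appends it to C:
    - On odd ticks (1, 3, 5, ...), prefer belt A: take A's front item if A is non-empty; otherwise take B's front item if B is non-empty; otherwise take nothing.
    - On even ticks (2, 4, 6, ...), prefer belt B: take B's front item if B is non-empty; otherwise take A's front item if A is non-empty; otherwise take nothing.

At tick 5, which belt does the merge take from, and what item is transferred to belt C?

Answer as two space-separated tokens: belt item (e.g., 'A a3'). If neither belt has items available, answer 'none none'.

Tick 1: prefer A, take mast from A; A=[gear,spool,hinge] B=[clip,wedge] C=[mast]
Tick 2: prefer B, take clip from B; A=[gear,spool,hinge] B=[wedge] C=[mast,clip]
Tick 3: prefer A, take gear from A; A=[spool,hinge] B=[wedge] C=[mast,clip,gear]
Tick 4: prefer B, take wedge from B; A=[spool,hinge] B=[-] C=[mast,clip,gear,wedge]
Tick 5: prefer A, take spool from A; A=[hinge] B=[-] C=[mast,clip,gear,wedge,spool]

Answer: A spool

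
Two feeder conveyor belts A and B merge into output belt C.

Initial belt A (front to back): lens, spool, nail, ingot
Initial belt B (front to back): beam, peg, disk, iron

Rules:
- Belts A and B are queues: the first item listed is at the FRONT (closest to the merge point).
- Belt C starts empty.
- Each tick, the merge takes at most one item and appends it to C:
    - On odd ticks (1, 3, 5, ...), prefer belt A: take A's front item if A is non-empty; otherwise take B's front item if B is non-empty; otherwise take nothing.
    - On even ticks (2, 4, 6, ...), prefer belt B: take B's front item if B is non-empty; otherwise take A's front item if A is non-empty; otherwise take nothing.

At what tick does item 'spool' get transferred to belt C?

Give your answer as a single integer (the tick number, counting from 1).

Answer: 3

Derivation:
Tick 1: prefer A, take lens from A; A=[spool,nail,ingot] B=[beam,peg,disk,iron] C=[lens]
Tick 2: prefer B, take beam from B; A=[spool,nail,ingot] B=[peg,disk,iron] C=[lens,beam]
Tick 3: prefer A, take spool from A; A=[nail,ingot] B=[peg,disk,iron] C=[lens,beam,spool]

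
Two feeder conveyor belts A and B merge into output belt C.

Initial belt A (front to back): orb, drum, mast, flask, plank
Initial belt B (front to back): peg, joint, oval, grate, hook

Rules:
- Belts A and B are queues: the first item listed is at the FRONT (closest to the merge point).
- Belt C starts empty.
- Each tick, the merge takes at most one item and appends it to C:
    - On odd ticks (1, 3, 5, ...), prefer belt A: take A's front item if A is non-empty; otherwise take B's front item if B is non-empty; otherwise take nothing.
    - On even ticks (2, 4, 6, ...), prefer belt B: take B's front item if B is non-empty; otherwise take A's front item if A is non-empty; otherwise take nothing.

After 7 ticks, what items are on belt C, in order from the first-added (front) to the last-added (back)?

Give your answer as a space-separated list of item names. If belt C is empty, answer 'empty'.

Answer: orb peg drum joint mast oval flask

Derivation:
Tick 1: prefer A, take orb from A; A=[drum,mast,flask,plank] B=[peg,joint,oval,grate,hook] C=[orb]
Tick 2: prefer B, take peg from B; A=[drum,mast,flask,plank] B=[joint,oval,grate,hook] C=[orb,peg]
Tick 3: prefer A, take drum from A; A=[mast,flask,plank] B=[joint,oval,grate,hook] C=[orb,peg,drum]
Tick 4: prefer B, take joint from B; A=[mast,flask,plank] B=[oval,grate,hook] C=[orb,peg,drum,joint]
Tick 5: prefer A, take mast from A; A=[flask,plank] B=[oval,grate,hook] C=[orb,peg,drum,joint,mast]
Tick 6: prefer B, take oval from B; A=[flask,plank] B=[grate,hook] C=[orb,peg,drum,joint,mast,oval]
Tick 7: prefer A, take flask from A; A=[plank] B=[grate,hook] C=[orb,peg,drum,joint,mast,oval,flask]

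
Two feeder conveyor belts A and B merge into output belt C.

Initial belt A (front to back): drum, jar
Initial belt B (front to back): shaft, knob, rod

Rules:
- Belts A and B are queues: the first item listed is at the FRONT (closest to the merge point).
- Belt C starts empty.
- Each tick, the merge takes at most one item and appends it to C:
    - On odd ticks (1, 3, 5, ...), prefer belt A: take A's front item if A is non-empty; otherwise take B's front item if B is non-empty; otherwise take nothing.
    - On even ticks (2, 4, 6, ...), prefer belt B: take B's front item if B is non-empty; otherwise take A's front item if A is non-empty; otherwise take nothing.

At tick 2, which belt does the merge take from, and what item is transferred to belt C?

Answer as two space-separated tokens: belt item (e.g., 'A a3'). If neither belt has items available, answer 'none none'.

Answer: B shaft

Derivation:
Tick 1: prefer A, take drum from A; A=[jar] B=[shaft,knob,rod] C=[drum]
Tick 2: prefer B, take shaft from B; A=[jar] B=[knob,rod] C=[drum,shaft]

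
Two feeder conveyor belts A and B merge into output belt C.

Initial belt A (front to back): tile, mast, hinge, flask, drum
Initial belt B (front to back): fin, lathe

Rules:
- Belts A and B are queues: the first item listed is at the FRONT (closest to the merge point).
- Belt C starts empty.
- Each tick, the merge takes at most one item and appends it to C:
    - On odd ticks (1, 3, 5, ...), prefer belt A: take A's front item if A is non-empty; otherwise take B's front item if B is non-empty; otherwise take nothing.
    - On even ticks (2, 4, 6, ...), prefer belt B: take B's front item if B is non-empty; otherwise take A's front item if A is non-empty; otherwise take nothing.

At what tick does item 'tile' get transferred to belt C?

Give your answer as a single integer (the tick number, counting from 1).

Tick 1: prefer A, take tile from A; A=[mast,hinge,flask,drum] B=[fin,lathe] C=[tile]

Answer: 1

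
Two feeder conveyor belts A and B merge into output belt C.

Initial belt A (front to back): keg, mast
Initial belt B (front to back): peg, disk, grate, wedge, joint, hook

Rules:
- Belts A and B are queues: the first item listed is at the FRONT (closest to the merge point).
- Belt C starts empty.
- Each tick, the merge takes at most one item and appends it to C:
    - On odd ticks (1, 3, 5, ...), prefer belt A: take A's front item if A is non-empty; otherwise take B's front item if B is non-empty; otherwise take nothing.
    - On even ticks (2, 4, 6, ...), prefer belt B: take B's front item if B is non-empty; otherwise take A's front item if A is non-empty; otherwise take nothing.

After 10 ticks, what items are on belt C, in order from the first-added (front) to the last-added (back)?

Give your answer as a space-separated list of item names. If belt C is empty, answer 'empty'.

Tick 1: prefer A, take keg from A; A=[mast] B=[peg,disk,grate,wedge,joint,hook] C=[keg]
Tick 2: prefer B, take peg from B; A=[mast] B=[disk,grate,wedge,joint,hook] C=[keg,peg]
Tick 3: prefer A, take mast from A; A=[-] B=[disk,grate,wedge,joint,hook] C=[keg,peg,mast]
Tick 4: prefer B, take disk from B; A=[-] B=[grate,wedge,joint,hook] C=[keg,peg,mast,disk]
Tick 5: prefer A, take grate from B; A=[-] B=[wedge,joint,hook] C=[keg,peg,mast,disk,grate]
Tick 6: prefer B, take wedge from B; A=[-] B=[joint,hook] C=[keg,peg,mast,disk,grate,wedge]
Tick 7: prefer A, take joint from B; A=[-] B=[hook] C=[keg,peg,mast,disk,grate,wedge,joint]
Tick 8: prefer B, take hook from B; A=[-] B=[-] C=[keg,peg,mast,disk,grate,wedge,joint,hook]
Tick 9: prefer A, both empty, nothing taken; A=[-] B=[-] C=[keg,peg,mast,disk,grate,wedge,joint,hook]
Tick 10: prefer B, both empty, nothing taken; A=[-] B=[-] C=[keg,peg,mast,disk,grate,wedge,joint,hook]

Answer: keg peg mast disk grate wedge joint hook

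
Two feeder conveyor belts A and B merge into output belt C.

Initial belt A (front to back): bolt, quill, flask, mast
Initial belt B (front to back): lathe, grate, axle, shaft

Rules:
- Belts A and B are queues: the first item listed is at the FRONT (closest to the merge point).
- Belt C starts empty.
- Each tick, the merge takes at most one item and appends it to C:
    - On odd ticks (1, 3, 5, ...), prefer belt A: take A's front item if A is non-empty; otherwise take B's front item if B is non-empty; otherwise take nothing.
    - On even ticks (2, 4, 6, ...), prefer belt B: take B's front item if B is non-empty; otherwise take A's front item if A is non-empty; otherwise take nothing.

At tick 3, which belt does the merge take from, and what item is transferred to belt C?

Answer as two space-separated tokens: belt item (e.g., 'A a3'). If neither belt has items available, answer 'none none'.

Tick 1: prefer A, take bolt from A; A=[quill,flask,mast] B=[lathe,grate,axle,shaft] C=[bolt]
Tick 2: prefer B, take lathe from B; A=[quill,flask,mast] B=[grate,axle,shaft] C=[bolt,lathe]
Tick 3: prefer A, take quill from A; A=[flask,mast] B=[grate,axle,shaft] C=[bolt,lathe,quill]

Answer: A quill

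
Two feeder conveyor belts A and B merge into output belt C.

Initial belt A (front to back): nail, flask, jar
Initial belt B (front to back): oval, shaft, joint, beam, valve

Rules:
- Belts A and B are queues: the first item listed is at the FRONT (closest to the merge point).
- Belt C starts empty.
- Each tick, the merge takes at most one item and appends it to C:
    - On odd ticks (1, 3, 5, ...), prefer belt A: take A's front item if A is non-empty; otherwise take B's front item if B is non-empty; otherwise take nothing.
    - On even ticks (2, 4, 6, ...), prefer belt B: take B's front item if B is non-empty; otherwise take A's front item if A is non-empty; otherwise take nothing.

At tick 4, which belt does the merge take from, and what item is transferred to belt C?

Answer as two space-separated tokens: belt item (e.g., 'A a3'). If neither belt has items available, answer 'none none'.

Tick 1: prefer A, take nail from A; A=[flask,jar] B=[oval,shaft,joint,beam,valve] C=[nail]
Tick 2: prefer B, take oval from B; A=[flask,jar] B=[shaft,joint,beam,valve] C=[nail,oval]
Tick 3: prefer A, take flask from A; A=[jar] B=[shaft,joint,beam,valve] C=[nail,oval,flask]
Tick 4: prefer B, take shaft from B; A=[jar] B=[joint,beam,valve] C=[nail,oval,flask,shaft]

Answer: B shaft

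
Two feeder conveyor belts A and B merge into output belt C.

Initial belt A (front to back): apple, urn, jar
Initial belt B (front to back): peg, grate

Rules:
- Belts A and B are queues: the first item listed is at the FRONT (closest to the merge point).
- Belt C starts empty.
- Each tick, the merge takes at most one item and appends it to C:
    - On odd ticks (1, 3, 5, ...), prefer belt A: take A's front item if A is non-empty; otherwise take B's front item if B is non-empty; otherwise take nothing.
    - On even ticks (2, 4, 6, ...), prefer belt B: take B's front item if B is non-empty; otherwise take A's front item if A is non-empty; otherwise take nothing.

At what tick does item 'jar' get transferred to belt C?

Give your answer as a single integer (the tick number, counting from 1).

Tick 1: prefer A, take apple from A; A=[urn,jar] B=[peg,grate] C=[apple]
Tick 2: prefer B, take peg from B; A=[urn,jar] B=[grate] C=[apple,peg]
Tick 3: prefer A, take urn from A; A=[jar] B=[grate] C=[apple,peg,urn]
Tick 4: prefer B, take grate from B; A=[jar] B=[-] C=[apple,peg,urn,grate]
Tick 5: prefer A, take jar from A; A=[-] B=[-] C=[apple,peg,urn,grate,jar]

Answer: 5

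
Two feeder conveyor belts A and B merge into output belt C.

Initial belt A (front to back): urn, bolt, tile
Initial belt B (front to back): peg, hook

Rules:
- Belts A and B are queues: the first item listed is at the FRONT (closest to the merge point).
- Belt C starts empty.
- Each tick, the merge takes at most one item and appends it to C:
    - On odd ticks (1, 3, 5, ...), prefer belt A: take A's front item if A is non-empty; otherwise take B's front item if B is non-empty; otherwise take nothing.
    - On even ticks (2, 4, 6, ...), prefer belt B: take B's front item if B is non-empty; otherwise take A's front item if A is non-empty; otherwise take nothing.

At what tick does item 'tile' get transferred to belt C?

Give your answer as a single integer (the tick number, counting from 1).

Tick 1: prefer A, take urn from A; A=[bolt,tile] B=[peg,hook] C=[urn]
Tick 2: prefer B, take peg from B; A=[bolt,tile] B=[hook] C=[urn,peg]
Tick 3: prefer A, take bolt from A; A=[tile] B=[hook] C=[urn,peg,bolt]
Tick 4: prefer B, take hook from B; A=[tile] B=[-] C=[urn,peg,bolt,hook]
Tick 5: prefer A, take tile from A; A=[-] B=[-] C=[urn,peg,bolt,hook,tile]

Answer: 5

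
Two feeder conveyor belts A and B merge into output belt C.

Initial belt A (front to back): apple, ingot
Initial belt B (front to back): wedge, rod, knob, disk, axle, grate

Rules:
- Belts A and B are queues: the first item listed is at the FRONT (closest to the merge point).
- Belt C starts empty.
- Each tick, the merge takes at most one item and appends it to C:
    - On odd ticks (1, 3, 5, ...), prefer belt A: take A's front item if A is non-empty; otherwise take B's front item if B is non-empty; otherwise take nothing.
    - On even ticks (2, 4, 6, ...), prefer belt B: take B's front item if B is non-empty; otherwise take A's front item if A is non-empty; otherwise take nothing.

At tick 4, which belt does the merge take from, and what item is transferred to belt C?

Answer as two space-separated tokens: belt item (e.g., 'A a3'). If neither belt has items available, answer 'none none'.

Answer: B rod

Derivation:
Tick 1: prefer A, take apple from A; A=[ingot] B=[wedge,rod,knob,disk,axle,grate] C=[apple]
Tick 2: prefer B, take wedge from B; A=[ingot] B=[rod,knob,disk,axle,grate] C=[apple,wedge]
Tick 3: prefer A, take ingot from A; A=[-] B=[rod,knob,disk,axle,grate] C=[apple,wedge,ingot]
Tick 4: prefer B, take rod from B; A=[-] B=[knob,disk,axle,grate] C=[apple,wedge,ingot,rod]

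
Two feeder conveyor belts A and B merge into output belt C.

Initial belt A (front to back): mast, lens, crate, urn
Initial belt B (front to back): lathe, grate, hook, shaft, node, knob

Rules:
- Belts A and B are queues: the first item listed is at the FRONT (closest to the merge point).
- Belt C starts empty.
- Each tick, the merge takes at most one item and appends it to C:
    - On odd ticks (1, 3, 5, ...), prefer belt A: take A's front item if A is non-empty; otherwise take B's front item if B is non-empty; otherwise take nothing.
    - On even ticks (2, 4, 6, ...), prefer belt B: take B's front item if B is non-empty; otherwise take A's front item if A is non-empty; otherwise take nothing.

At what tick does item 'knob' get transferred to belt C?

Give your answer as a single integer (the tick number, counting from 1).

Tick 1: prefer A, take mast from A; A=[lens,crate,urn] B=[lathe,grate,hook,shaft,node,knob] C=[mast]
Tick 2: prefer B, take lathe from B; A=[lens,crate,urn] B=[grate,hook,shaft,node,knob] C=[mast,lathe]
Tick 3: prefer A, take lens from A; A=[crate,urn] B=[grate,hook,shaft,node,knob] C=[mast,lathe,lens]
Tick 4: prefer B, take grate from B; A=[crate,urn] B=[hook,shaft,node,knob] C=[mast,lathe,lens,grate]
Tick 5: prefer A, take crate from A; A=[urn] B=[hook,shaft,node,knob] C=[mast,lathe,lens,grate,crate]
Tick 6: prefer B, take hook from B; A=[urn] B=[shaft,node,knob] C=[mast,lathe,lens,grate,crate,hook]
Tick 7: prefer A, take urn from A; A=[-] B=[shaft,node,knob] C=[mast,lathe,lens,grate,crate,hook,urn]
Tick 8: prefer B, take shaft from B; A=[-] B=[node,knob] C=[mast,lathe,lens,grate,crate,hook,urn,shaft]
Tick 9: prefer A, take node from B; A=[-] B=[knob] C=[mast,lathe,lens,grate,crate,hook,urn,shaft,node]
Tick 10: prefer B, take knob from B; A=[-] B=[-] C=[mast,lathe,lens,grate,crate,hook,urn,shaft,node,knob]

Answer: 10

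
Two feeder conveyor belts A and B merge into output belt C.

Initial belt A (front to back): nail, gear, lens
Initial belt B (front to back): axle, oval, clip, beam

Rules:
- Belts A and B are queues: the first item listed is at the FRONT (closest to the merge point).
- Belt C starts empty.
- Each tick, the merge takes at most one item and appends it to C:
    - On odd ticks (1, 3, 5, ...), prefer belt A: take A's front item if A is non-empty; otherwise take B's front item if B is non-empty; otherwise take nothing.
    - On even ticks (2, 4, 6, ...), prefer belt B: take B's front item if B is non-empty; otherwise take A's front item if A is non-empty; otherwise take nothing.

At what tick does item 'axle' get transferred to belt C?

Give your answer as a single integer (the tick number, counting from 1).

Tick 1: prefer A, take nail from A; A=[gear,lens] B=[axle,oval,clip,beam] C=[nail]
Tick 2: prefer B, take axle from B; A=[gear,lens] B=[oval,clip,beam] C=[nail,axle]

Answer: 2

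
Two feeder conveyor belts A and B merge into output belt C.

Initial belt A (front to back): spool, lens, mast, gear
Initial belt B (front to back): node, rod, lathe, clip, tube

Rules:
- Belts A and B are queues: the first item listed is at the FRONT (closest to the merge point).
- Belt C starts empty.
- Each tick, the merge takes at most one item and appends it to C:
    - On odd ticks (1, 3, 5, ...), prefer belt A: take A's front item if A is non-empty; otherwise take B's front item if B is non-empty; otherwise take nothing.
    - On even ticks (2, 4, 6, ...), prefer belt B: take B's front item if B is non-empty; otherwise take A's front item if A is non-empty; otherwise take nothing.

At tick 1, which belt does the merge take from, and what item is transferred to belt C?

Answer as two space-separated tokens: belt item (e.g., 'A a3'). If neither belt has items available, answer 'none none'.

Tick 1: prefer A, take spool from A; A=[lens,mast,gear] B=[node,rod,lathe,clip,tube] C=[spool]

Answer: A spool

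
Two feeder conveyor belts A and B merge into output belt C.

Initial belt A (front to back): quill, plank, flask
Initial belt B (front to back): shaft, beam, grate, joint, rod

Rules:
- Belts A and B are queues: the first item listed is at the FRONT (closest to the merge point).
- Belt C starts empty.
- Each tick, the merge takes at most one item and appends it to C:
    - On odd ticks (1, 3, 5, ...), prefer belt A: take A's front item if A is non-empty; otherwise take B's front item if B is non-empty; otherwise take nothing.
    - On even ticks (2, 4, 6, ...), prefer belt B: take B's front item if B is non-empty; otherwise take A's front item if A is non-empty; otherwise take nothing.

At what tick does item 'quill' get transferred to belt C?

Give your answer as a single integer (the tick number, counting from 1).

Tick 1: prefer A, take quill from A; A=[plank,flask] B=[shaft,beam,grate,joint,rod] C=[quill]

Answer: 1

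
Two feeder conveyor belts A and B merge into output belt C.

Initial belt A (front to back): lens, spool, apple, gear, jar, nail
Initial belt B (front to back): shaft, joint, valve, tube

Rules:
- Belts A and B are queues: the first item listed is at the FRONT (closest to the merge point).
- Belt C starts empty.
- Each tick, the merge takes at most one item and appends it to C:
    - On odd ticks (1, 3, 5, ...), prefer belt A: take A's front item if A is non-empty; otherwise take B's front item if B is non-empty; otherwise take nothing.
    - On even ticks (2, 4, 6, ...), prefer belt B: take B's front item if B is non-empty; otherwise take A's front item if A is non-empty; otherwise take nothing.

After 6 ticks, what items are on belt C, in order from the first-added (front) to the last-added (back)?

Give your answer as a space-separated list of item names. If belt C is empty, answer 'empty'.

Answer: lens shaft spool joint apple valve

Derivation:
Tick 1: prefer A, take lens from A; A=[spool,apple,gear,jar,nail] B=[shaft,joint,valve,tube] C=[lens]
Tick 2: prefer B, take shaft from B; A=[spool,apple,gear,jar,nail] B=[joint,valve,tube] C=[lens,shaft]
Tick 3: prefer A, take spool from A; A=[apple,gear,jar,nail] B=[joint,valve,tube] C=[lens,shaft,spool]
Tick 4: prefer B, take joint from B; A=[apple,gear,jar,nail] B=[valve,tube] C=[lens,shaft,spool,joint]
Tick 5: prefer A, take apple from A; A=[gear,jar,nail] B=[valve,tube] C=[lens,shaft,spool,joint,apple]
Tick 6: prefer B, take valve from B; A=[gear,jar,nail] B=[tube] C=[lens,shaft,spool,joint,apple,valve]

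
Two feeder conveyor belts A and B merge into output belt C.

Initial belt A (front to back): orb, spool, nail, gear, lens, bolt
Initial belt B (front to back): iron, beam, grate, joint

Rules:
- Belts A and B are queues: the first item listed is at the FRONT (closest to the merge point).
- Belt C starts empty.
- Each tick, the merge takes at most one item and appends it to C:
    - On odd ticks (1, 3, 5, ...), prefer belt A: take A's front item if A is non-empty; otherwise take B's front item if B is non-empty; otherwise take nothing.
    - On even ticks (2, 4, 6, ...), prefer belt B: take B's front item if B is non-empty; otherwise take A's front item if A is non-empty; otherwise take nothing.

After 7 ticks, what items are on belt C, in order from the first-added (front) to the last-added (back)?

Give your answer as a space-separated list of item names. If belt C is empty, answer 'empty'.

Answer: orb iron spool beam nail grate gear

Derivation:
Tick 1: prefer A, take orb from A; A=[spool,nail,gear,lens,bolt] B=[iron,beam,grate,joint] C=[orb]
Tick 2: prefer B, take iron from B; A=[spool,nail,gear,lens,bolt] B=[beam,grate,joint] C=[orb,iron]
Tick 3: prefer A, take spool from A; A=[nail,gear,lens,bolt] B=[beam,grate,joint] C=[orb,iron,spool]
Tick 4: prefer B, take beam from B; A=[nail,gear,lens,bolt] B=[grate,joint] C=[orb,iron,spool,beam]
Tick 5: prefer A, take nail from A; A=[gear,lens,bolt] B=[grate,joint] C=[orb,iron,spool,beam,nail]
Tick 6: prefer B, take grate from B; A=[gear,lens,bolt] B=[joint] C=[orb,iron,spool,beam,nail,grate]
Tick 7: prefer A, take gear from A; A=[lens,bolt] B=[joint] C=[orb,iron,spool,beam,nail,grate,gear]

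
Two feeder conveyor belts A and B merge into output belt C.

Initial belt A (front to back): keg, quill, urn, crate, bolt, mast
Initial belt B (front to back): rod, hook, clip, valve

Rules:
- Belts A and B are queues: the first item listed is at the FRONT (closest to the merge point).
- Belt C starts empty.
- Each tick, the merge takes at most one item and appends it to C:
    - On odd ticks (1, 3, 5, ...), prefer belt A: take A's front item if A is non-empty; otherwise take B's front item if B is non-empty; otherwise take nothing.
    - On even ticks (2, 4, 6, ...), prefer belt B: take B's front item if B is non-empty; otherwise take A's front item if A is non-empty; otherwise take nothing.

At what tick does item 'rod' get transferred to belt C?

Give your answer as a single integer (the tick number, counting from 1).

Tick 1: prefer A, take keg from A; A=[quill,urn,crate,bolt,mast] B=[rod,hook,clip,valve] C=[keg]
Tick 2: prefer B, take rod from B; A=[quill,urn,crate,bolt,mast] B=[hook,clip,valve] C=[keg,rod]

Answer: 2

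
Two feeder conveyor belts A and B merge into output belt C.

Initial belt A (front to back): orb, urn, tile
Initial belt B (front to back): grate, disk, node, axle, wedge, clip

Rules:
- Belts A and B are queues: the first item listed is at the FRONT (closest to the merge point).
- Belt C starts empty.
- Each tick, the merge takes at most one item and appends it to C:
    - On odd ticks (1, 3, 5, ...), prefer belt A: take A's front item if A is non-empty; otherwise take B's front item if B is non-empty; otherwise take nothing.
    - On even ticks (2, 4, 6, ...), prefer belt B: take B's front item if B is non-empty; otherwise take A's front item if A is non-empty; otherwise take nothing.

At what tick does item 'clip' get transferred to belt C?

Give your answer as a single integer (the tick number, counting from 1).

Answer: 9

Derivation:
Tick 1: prefer A, take orb from A; A=[urn,tile] B=[grate,disk,node,axle,wedge,clip] C=[orb]
Tick 2: prefer B, take grate from B; A=[urn,tile] B=[disk,node,axle,wedge,clip] C=[orb,grate]
Tick 3: prefer A, take urn from A; A=[tile] B=[disk,node,axle,wedge,clip] C=[orb,grate,urn]
Tick 4: prefer B, take disk from B; A=[tile] B=[node,axle,wedge,clip] C=[orb,grate,urn,disk]
Tick 5: prefer A, take tile from A; A=[-] B=[node,axle,wedge,clip] C=[orb,grate,urn,disk,tile]
Tick 6: prefer B, take node from B; A=[-] B=[axle,wedge,clip] C=[orb,grate,urn,disk,tile,node]
Tick 7: prefer A, take axle from B; A=[-] B=[wedge,clip] C=[orb,grate,urn,disk,tile,node,axle]
Tick 8: prefer B, take wedge from B; A=[-] B=[clip] C=[orb,grate,urn,disk,tile,node,axle,wedge]
Tick 9: prefer A, take clip from B; A=[-] B=[-] C=[orb,grate,urn,disk,tile,node,axle,wedge,clip]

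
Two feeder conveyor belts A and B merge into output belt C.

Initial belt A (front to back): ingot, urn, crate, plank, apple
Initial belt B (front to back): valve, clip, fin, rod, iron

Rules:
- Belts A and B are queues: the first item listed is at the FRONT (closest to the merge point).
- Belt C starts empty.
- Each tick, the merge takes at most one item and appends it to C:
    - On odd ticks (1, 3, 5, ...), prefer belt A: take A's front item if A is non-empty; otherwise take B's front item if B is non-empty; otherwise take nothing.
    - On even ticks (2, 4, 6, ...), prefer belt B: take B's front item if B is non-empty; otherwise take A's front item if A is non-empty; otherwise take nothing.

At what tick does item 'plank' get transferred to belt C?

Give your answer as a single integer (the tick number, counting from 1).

Tick 1: prefer A, take ingot from A; A=[urn,crate,plank,apple] B=[valve,clip,fin,rod,iron] C=[ingot]
Tick 2: prefer B, take valve from B; A=[urn,crate,plank,apple] B=[clip,fin,rod,iron] C=[ingot,valve]
Tick 3: prefer A, take urn from A; A=[crate,plank,apple] B=[clip,fin,rod,iron] C=[ingot,valve,urn]
Tick 4: prefer B, take clip from B; A=[crate,plank,apple] B=[fin,rod,iron] C=[ingot,valve,urn,clip]
Tick 5: prefer A, take crate from A; A=[plank,apple] B=[fin,rod,iron] C=[ingot,valve,urn,clip,crate]
Tick 6: prefer B, take fin from B; A=[plank,apple] B=[rod,iron] C=[ingot,valve,urn,clip,crate,fin]
Tick 7: prefer A, take plank from A; A=[apple] B=[rod,iron] C=[ingot,valve,urn,clip,crate,fin,plank]

Answer: 7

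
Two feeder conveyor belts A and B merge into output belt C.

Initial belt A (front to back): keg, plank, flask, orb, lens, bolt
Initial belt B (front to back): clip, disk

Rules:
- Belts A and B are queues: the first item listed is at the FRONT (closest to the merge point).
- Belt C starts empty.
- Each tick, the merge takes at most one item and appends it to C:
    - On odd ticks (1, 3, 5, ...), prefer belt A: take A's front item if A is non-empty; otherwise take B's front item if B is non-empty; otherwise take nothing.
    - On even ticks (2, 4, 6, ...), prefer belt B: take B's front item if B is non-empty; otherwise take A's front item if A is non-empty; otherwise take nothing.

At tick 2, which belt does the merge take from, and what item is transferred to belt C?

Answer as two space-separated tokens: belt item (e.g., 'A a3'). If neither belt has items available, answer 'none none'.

Tick 1: prefer A, take keg from A; A=[plank,flask,orb,lens,bolt] B=[clip,disk] C=[keg]
Tick 2: prefer B, take clip from B; A=[plank,flask,orb,lens,bolt] B=[disk] C=[keg,clip]

Answer: B clip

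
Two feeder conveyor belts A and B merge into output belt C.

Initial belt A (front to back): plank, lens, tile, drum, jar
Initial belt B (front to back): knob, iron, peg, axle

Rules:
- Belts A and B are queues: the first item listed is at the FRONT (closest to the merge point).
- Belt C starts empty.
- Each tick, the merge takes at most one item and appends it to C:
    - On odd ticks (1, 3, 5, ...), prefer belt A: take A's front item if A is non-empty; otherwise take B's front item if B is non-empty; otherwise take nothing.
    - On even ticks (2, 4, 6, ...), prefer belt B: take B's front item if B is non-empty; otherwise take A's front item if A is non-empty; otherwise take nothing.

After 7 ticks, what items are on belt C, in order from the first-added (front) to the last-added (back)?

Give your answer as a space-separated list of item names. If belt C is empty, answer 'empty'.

Answer: plank knob lens iron tile peg drum

Derivation:
Tick 1: prefer A, take plank from A; A=[lens,tile,drum,jar] B=[knob,iron,peg,axle] C=[plank]
Tick 2: prefer B, take knob from B; A=[lens,tile,drum,jar] B=[iron,peg,axle] C=[plank,knob]
Tick 3: prefer A, take lens from A; A=[tile,drum,jar] B=[iron,peg,axle] C=[plank,knob,lens]
Tick 4: prefer B, take iron from B; A=[tile,drum,jar] B=[peg,axle] C=[plank,knob,lens,iron]
Tick 5: prefer A, take tile from A; A=[drum,jar] B=[peg,axle] C=[plank,knob,lens,iron,tile]
Tick 6: prefer B, take peg from B; A=[drum,jar] B=[axle] C=[plank,knob,lens,iron,tile,peg]
Tick 7: prefer A, take drum from A; A=[jar] B=[axle] C=[plank,knob,lens,iron,tile,peg,drum]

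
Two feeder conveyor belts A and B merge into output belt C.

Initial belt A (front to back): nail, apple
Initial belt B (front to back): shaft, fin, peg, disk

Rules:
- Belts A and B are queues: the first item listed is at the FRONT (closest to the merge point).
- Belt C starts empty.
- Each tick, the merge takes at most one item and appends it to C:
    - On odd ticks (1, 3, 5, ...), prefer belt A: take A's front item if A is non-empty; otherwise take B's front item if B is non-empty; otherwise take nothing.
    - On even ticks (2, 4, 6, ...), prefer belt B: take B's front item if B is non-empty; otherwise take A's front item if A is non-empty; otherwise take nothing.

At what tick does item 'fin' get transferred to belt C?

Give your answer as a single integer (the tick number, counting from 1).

Tick 1: prefer A, take nail from A; A=[apple] B=[shaft,fin,peg,disk] C=[nail]
Tick 2: prefer B, take shaft from B; A=[apple] B=[fin,peg,disk] C=[nail,shaft]
Tick 3: prefer A, take apple from A; A=[-] B=[fin,peg,disk] C=[nail,shaft,apple]
Tick 4: prefer B, take fin from B; A=[-] B=[peg,disk] C=[nail,shaft,apple,fin]

Answer: 4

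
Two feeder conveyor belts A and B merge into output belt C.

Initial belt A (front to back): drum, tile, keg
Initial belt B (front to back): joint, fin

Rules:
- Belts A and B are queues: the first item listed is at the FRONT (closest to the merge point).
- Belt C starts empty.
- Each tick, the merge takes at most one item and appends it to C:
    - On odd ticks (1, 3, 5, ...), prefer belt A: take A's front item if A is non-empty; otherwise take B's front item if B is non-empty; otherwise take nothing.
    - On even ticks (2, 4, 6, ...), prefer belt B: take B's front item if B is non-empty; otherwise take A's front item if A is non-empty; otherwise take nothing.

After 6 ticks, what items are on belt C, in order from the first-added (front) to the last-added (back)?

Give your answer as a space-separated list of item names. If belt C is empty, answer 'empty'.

Answer: drum joint tile fin keg

Derivation:
Tick 1: prefer A, take drum from A; A=[tile,keg] B=[joint,fin] C=[drum]
Tick 2: prefer B, take joint from B; A=[tile,keg] B=[fin] C=[drum,joint]
Tick 3: prefer A, take tile from A; A=[keg] B=[fin] C=[drum,joint,tile]
Tick 4: prefer B, take fin from B; A=[keg] B=[-] C=[drum,joint,tile,fin]
Tick 5: prefer A, take keg from A; A=[-] B=[-] C=[drum,joint,tile,fin,keg]
Tick 6: prefer B, both empty, nothing taken; A=[-] B=[-] C=[drum,joint,tile,fin,keg]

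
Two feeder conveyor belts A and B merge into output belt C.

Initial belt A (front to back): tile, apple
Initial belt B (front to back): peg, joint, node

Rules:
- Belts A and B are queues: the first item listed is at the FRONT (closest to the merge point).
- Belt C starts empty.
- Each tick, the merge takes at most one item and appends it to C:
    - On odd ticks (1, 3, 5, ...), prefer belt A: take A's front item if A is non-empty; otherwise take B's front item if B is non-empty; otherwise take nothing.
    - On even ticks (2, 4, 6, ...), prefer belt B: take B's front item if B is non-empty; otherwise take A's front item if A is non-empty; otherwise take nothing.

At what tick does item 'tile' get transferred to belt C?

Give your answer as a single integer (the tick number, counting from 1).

Tick 1: prefer A, take tile from A; A=[apple] B=[peg,joint,node] C=[tile]

Answer: 1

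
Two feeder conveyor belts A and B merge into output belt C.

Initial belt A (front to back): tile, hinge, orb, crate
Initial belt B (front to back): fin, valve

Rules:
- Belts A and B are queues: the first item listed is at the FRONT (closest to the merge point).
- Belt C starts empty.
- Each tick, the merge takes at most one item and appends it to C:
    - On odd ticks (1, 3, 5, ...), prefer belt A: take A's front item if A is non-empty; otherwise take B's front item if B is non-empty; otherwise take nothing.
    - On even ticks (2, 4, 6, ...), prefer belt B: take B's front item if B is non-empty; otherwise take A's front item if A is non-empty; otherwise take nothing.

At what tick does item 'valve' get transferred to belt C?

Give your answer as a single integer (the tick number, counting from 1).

Tick 1: prefer A, take tile from A; A=[hinge,orb,crate] B=[fin,valve] C=[tile]
Tick 2: prefer B, take fin from B; A=[hinge,orb,crate] B=[valve] C=[tile,fin]
Tick 3: prefer A, take hinge from A; A=[orb,crate] B=[valve] C=[tile,fin,hinge]
Tick 4: prefer B, take valve from B; A=[orb,crate] B=[-] C=[tile,fin,hinge,valve]

Answer: 4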